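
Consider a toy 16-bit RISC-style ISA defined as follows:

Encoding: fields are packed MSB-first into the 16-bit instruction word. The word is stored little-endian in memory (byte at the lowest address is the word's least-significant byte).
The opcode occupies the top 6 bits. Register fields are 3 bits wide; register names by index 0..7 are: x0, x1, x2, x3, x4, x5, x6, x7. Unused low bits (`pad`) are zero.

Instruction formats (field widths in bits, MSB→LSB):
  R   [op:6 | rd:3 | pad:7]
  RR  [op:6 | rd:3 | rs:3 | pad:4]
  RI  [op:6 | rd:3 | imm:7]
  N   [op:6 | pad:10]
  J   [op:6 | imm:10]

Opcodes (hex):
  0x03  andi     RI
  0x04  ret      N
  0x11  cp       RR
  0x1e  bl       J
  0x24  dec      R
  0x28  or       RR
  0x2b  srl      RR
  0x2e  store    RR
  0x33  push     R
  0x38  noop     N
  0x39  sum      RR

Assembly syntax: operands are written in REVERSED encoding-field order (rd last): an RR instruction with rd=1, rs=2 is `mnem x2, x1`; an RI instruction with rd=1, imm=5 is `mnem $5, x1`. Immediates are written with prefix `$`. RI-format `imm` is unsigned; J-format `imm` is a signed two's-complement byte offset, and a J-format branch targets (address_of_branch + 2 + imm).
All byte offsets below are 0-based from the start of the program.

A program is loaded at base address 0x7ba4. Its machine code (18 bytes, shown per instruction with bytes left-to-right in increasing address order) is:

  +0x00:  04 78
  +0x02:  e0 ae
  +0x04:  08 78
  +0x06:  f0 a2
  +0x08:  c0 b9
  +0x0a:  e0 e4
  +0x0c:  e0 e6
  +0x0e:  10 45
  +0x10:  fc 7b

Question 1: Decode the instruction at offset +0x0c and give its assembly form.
sum x6, x5

off 0x0c: read e0 e6 as little → 0xe6e0
  op=0xe6e0>>10=0x39 ⇒ sum (RR)
  rd: (w>>7)&0x7=0x5 → x5
  rs: (w>>4)&0x7=0x6 → x6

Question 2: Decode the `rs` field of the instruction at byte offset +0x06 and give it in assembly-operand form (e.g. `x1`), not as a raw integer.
x7

@+06  little-endian(f0 a2) = 0xa2f0
  top 6b → 0x28 → or [RR]
  rd: (w>>7)&0x7=0x5 → x5
  rs: (w>>4)&0x7=0x7 → x7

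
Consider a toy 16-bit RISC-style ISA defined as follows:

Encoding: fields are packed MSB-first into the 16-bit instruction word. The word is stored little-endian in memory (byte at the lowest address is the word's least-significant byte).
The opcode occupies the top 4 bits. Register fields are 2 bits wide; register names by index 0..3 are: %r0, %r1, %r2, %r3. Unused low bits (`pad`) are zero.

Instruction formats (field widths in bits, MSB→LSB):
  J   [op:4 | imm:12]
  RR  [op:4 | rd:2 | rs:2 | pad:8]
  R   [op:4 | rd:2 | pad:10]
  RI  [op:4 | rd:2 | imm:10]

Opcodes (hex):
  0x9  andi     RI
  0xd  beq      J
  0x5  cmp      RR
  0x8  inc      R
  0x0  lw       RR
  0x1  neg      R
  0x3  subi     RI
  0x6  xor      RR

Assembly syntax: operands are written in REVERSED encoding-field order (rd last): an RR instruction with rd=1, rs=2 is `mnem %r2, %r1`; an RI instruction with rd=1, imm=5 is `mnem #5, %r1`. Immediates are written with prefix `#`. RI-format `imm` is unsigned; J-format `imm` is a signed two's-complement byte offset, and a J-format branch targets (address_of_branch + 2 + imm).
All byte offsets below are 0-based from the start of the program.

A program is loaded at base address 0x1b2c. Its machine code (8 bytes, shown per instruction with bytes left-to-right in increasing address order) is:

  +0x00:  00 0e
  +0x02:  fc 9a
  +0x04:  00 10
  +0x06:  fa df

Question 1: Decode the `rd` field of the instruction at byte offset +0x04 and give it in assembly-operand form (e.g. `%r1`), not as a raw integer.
%r0

[04] 00 10 → 0x1000
  op=0x1000>>12=0x1 ⇒ neg (R)
  rd: (w>>10)&0x3=0x0 → %r0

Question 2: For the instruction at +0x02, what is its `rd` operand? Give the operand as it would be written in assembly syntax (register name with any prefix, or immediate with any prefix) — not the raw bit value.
@+02  little-endian(fc 9a) = 0x9afc
  opcode bits[15:12]=0x9: andi/RI
  rd@[11:10]=0x2 ⇒ %r2
  imm@[9:0]=0x2fc ⇒ #764

%r2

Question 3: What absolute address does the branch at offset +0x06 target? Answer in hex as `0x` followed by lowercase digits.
[06] fa df → 0xdffa
  top 4b → 0xd → beq [J]
  imm: (w>>0)&0xfff=0xffa (s12→-6) → #-6
  target = base 0x1b2c + off 0x06 + 2 + imm -6 = 0x1b2e

0x1b2e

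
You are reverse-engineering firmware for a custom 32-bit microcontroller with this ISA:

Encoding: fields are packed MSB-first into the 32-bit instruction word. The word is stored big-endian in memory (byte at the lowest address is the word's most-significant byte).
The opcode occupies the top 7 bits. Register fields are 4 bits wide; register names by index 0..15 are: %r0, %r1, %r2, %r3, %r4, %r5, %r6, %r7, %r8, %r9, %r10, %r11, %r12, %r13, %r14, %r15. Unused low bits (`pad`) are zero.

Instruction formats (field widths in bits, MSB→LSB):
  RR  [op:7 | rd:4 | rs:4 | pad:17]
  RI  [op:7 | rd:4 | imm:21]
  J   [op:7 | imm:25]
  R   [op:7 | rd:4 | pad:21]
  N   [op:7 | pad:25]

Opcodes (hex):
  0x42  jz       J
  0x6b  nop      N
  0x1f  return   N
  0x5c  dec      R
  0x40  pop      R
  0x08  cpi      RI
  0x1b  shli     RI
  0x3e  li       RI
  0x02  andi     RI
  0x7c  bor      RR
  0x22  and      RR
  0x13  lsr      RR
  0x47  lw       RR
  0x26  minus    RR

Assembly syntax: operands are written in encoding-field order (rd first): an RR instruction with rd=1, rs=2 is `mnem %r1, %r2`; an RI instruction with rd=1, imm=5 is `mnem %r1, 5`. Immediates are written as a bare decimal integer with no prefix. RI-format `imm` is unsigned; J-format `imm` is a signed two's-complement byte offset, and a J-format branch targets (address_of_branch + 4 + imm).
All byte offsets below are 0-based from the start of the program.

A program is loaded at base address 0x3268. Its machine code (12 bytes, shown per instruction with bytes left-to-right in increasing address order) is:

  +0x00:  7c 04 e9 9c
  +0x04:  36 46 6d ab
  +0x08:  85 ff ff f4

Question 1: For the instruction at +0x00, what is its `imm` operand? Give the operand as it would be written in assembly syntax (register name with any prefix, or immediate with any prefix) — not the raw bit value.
321948

off 0x00: read 7c 04 e9 9c as big → 0x7c04e99c
  opcode bits[31:25]=0x3e: li/RI
  rd@[24:21]=0x0 ⇒ %r0
  imm@[20:0]=0x4e99c ⇒ 321948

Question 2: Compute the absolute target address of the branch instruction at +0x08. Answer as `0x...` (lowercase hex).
0x3268

off 0x08: read 85 ff ff f4 as big → 0x85fffff4
  top 7b → 0x42 → jz [J]
  [24:0] imm=33554420 (s25→-12) = -12
  target = base 0x3268 + off 0x08 + 4 + imm -12 = 0x3268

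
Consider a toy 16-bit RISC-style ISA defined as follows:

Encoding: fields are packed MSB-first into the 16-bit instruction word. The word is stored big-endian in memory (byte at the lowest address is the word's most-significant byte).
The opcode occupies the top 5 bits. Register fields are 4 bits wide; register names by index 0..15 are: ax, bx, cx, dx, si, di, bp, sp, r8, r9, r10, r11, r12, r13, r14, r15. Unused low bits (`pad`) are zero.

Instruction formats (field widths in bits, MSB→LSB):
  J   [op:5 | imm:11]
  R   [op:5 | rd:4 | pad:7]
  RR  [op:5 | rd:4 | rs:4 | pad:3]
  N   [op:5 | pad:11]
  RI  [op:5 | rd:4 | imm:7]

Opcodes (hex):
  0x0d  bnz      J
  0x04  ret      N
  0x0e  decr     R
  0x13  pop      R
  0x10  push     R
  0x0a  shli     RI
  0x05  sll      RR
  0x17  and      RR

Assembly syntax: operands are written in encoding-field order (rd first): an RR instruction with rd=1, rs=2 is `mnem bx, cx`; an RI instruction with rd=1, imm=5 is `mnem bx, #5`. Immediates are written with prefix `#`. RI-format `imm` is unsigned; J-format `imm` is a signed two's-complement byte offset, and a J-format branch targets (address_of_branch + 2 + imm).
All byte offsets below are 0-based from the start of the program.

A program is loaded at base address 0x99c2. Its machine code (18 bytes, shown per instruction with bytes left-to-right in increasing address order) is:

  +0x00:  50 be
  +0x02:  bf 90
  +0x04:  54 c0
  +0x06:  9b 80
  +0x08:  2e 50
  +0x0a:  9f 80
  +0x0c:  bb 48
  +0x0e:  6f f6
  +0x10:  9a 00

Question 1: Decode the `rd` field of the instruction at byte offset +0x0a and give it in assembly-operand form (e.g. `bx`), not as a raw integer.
+0x0a: 9f 80 ⇒ word 0x9f80 (big)
  opcode bits[15:11]=0x13: pop/R
  [10:7] rd=15 = r15

r15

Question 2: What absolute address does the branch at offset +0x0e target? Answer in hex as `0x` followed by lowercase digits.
0x99c8

+0x0e: 6f f6 ⇒ word 0x6ff6 (big)
  top 5b → 0xd → bnz [J]
  imm@[10:0]=0x7f6 (s11→-10) ⇒ #-10
  target = base 0x99c2 + off 0x0e + 2 + imm -10 = 0x99c8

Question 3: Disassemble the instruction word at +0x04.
shli r9, #64

[04] 54 c0 → 0x54c0
  top 5b → 0xa → shli [RI]
  rd: (w>>7)&0xf=0x9 → r9
  imm: (w>>0)&0x7f=0x40 → #64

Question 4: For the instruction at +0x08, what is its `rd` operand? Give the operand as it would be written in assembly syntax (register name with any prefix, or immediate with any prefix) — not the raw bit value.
r12

[08] 2e 50 → 0x2e50
  op=0x2e50>>11=0x5 ⇒ sll (RR)
  [10:7] rd=12 = r12
  [6:3] rs=10 = r10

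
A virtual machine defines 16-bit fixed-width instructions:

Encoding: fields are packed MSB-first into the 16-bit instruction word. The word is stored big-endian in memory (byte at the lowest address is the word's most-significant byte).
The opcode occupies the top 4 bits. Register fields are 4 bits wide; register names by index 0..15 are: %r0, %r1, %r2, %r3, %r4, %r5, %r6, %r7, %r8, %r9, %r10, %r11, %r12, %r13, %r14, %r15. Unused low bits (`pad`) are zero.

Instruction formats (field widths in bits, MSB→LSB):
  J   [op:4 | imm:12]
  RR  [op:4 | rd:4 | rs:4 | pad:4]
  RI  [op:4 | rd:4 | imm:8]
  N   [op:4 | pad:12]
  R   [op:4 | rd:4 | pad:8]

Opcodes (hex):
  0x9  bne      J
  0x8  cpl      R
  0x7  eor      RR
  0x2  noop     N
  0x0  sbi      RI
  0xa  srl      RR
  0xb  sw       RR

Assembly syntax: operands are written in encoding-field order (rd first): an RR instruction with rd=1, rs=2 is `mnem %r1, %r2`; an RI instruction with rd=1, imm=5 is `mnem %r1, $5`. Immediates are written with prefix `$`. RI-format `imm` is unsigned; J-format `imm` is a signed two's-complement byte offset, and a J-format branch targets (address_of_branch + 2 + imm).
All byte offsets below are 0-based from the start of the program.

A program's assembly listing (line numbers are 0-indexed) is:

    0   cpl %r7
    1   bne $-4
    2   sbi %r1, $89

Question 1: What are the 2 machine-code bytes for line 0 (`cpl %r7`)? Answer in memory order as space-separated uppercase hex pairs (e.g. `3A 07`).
87 00

line 0 (cpl): pack op=0x8:4|rd=7:4|pad=0:8 = 0x8700; big→ 87 00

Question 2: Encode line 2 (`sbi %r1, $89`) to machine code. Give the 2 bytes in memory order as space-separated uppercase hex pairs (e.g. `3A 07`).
L2: sbi op=0x0:4|rd=1:4|imm=89:8 ⇒ 0x0159 ⇒ big 01 59

01 59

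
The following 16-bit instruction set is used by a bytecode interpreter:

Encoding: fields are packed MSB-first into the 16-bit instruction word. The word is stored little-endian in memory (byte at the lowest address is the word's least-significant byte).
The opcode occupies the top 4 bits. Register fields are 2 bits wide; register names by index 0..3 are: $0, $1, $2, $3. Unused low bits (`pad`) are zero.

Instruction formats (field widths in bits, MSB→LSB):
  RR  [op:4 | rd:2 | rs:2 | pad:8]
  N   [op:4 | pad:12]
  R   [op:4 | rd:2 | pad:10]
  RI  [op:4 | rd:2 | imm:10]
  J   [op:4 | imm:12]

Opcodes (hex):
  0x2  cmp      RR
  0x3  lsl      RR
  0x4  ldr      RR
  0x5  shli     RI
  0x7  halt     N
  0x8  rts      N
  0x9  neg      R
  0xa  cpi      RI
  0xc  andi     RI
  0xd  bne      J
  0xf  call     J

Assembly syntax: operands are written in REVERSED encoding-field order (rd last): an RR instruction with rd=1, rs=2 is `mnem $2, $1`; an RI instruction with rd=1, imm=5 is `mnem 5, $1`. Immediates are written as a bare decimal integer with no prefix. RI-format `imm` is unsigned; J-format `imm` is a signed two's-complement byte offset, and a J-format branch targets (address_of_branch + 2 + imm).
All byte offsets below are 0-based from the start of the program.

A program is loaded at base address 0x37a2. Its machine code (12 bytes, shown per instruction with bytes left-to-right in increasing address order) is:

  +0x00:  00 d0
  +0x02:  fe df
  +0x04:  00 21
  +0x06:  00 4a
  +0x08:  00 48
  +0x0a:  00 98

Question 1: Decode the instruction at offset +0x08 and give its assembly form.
off 0x08: read 00 48 as little → 0x4800
  top 4b → 0x4 → ldr [RR]
  rd: (w>>10)&0x3=0x2 → $2
  rs: (w>>8)&0x3=0x0 → $0

ldr $0, $2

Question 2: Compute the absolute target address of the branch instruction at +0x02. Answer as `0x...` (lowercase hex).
off 0x02: read fe df as little → 0xdffe
  opcode bits[15:12]=0xd: bne/J
  [11:0] imm=4094 (s12→-2) = -2
  target = base 0x37a2 + off 0x02 + 2 + imm -2 = 0x37a4

0x37a4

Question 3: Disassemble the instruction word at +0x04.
cmp $1, $0

[04] 00 21 → 0x2100
  op=0x2100>>12=0x2 ⇒ cmp (RR)
  rd@[11:10]=0x0 ⇒ $0
  rs@[9:8]=0x1 ⇒ $1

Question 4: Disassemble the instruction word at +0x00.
bne 0

+0x00: 00 d0 ⇒ word 0xd000 (little)
  op=0xd000>>12=0xd ⇒ bne (J)
  imm@[11:0]=0x0 ⇒ 0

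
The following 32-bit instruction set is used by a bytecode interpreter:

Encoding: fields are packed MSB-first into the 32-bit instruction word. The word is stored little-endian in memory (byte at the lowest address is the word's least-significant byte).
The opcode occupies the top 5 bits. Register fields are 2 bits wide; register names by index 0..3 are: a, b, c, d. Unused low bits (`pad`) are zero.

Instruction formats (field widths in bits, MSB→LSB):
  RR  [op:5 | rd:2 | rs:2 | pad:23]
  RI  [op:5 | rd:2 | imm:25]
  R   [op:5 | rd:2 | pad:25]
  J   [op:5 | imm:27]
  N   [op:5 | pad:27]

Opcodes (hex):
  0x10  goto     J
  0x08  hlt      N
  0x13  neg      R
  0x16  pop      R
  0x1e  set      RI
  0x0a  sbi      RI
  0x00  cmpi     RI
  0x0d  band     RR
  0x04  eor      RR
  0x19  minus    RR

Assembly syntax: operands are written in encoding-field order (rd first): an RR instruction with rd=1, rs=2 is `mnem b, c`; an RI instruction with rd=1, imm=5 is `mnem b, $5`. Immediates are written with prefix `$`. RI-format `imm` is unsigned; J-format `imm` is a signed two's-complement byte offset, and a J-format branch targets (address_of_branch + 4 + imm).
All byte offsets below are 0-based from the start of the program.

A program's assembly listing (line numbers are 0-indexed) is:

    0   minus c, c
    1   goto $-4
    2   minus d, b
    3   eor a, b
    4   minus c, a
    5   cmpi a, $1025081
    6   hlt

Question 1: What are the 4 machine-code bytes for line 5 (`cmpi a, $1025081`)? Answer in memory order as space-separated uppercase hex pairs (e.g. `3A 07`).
39 A4 0F 00

line 5 (cmpi): pack op=0x0:5|rd=0:2|imm=1025081:25 = 0x000fa439; little→ 39 a4 0f 00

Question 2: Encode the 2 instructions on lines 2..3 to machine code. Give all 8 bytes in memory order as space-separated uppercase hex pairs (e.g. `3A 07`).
00 00 80 CE 00 00 80 20

L2: minus op=0x19:5|rd=3:2|rs=1:2|pad=0:23 ⇒ 0xce800000 ⇒ little 00 00 80 ce
L3: eor op=0x4:5|rd=0:2|rs=1:2|pad=0:23 ⇒ 0x20800000 ⇒ little 00 00 80 20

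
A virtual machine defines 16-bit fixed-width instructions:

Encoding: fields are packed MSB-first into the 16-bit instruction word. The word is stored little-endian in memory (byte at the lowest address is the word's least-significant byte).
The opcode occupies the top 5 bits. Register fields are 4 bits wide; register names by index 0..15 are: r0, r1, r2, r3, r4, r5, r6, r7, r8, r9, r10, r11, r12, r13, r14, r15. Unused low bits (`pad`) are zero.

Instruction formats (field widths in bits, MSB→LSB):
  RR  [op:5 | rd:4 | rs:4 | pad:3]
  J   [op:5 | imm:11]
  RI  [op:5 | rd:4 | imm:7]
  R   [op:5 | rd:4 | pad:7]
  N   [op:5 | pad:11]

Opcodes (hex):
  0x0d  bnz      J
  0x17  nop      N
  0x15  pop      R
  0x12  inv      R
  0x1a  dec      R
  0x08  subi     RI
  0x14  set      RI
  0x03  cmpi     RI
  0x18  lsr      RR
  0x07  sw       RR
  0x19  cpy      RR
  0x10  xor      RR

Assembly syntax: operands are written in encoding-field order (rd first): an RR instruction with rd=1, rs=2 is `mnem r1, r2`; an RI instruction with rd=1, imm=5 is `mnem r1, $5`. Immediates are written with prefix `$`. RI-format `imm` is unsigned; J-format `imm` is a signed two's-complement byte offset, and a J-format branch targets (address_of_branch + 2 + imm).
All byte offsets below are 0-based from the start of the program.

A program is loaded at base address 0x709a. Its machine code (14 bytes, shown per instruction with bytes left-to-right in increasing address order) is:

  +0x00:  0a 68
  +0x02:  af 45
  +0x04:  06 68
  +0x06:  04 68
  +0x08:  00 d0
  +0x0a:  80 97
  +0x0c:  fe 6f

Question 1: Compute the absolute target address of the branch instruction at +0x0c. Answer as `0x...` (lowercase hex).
0x70a6

off 0x0c: read fe 6f as little → 0x6ffe
  opcode bits[15:11]=0xd: bnz/J
  imm: (w>>0)&0x7ff=0x7fe (s11→-2) → $-2
  target = base 0x709a + off 0x0c + 2 + imm -2 = 0x70a6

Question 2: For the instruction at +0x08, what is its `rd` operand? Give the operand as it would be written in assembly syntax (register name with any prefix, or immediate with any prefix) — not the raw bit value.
off 0x08: read 00 d0 as little → 0xd000
  top 5b → 0x1a → dec [R]
  [10:7] rd=0 = r0

r0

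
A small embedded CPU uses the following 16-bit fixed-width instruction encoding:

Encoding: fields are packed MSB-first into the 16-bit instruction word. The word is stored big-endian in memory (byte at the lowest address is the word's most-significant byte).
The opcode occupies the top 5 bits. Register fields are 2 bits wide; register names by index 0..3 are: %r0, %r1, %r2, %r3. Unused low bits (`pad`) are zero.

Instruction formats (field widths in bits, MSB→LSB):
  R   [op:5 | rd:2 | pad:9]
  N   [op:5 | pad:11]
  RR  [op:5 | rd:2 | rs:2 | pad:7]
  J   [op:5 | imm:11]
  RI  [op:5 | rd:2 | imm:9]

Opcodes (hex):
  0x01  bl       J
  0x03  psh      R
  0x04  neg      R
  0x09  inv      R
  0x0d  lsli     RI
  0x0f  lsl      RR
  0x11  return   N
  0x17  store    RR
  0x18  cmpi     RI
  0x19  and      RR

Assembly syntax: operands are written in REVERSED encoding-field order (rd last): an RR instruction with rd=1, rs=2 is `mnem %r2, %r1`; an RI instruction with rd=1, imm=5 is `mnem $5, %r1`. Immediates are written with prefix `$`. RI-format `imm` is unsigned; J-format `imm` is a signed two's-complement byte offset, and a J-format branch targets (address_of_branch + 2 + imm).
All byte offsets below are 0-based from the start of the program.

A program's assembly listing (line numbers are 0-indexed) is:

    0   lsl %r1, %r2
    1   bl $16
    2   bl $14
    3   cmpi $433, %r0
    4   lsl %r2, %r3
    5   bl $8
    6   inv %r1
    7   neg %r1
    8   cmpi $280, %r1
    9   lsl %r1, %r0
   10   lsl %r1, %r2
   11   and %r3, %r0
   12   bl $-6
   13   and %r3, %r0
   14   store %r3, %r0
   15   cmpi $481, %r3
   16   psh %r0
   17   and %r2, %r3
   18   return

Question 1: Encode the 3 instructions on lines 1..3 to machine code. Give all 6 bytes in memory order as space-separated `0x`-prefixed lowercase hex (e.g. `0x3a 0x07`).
1. bl fields op=0x1:5|imm=16:11 → word 0810h → 08 10
2. bl fields op=0x1:5|imm=14:11 → word 080eh → 08 0e
3. cmpi fields op=0x18:5|rd=0:2|imm=433:9 → word c1b1h → c1 b1

0x08 0x10 0x08 0x0e 0xc1 0xb1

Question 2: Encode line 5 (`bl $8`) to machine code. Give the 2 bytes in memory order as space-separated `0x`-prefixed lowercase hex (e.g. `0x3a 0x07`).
0x08 0x08

5. bl fields op=0x1:5|imm=8:11 → word 0808h → 08 08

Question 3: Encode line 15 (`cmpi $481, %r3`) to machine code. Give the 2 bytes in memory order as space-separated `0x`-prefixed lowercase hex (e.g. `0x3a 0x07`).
15. cmpi fields op=0x18:5|rd=3:2|imm=481:9 → word c7e1h → c7 e1

0xc7 0xe1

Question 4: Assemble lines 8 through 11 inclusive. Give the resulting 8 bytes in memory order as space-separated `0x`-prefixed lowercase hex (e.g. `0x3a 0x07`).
0xc3 0x18 0x78 0x80 0x7c 0x80 0xc9 0x80

line 8 (cmpi): pack op=0x18:5|rd=1:2|imm=280:9 = 0xc318; big→ c3 18
line 9 (lsl): pack op=0xf:5|rd=0:2|rs=1:2|pad=0:7 = 0x7880; big→ 78 80
line 10 (lsl): pack op=0xf:5|rd=2:2|rs=1:2|pad=0:7 = 0x7c80; big→ 7c 80
line 11 (and): pack op=0x19:5|rd=0:2|rs=3:2|pad=0:7 = 0xc980; big→ c9 80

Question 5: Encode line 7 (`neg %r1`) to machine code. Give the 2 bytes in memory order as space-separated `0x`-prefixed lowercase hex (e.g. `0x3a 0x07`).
0x22 0x00

line 7 (neg): pack op=0x4:5|rd=1:2|pad=0:9 = 0x2200; big→ 22 00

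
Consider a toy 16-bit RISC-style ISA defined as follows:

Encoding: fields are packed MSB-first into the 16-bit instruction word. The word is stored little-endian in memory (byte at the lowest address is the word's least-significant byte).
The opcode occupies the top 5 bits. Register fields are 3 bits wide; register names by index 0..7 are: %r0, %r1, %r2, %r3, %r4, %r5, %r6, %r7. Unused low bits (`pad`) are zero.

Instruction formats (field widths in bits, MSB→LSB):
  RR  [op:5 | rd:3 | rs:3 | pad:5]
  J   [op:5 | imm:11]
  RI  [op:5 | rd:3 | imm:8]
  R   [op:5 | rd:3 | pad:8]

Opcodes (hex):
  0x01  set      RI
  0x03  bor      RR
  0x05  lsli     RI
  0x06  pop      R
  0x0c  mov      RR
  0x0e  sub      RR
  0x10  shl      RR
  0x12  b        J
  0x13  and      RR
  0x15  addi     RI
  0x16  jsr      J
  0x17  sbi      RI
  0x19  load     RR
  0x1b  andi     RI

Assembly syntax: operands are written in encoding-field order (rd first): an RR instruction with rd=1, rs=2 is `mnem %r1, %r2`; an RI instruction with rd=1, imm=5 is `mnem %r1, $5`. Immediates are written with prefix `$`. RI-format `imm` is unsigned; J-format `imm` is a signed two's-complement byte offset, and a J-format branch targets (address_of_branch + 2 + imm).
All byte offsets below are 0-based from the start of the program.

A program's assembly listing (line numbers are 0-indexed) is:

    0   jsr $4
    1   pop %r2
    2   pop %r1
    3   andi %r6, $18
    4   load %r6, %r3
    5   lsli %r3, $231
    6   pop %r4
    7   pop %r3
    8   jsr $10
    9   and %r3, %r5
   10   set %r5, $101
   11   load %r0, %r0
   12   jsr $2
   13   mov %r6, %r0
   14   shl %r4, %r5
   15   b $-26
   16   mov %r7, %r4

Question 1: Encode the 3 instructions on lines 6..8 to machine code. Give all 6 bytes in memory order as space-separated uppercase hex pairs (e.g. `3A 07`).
00 34 00 33 0A B0

6. pop fields op=0x6:5|rd=4:3|pad=0:8 → word 3400h → 00 34
7. pop fields op=0x6:5|rd=3:3|pad=0:8 → word 3300h → 00 33
8. jsr fields op=0x16:5|imm=10:11 → word b00ah → 0a b0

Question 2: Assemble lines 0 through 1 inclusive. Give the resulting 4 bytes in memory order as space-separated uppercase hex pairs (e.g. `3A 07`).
L0: jsr op=0x16:5|imm=4:11 ⇒ 0xb004 ⇒ little 04 b0
L1: pop op=0x6:5|rd=2:3|pad=0:8 ⇒ 0x3200 ⇒ little 00 32

04 B0 00 32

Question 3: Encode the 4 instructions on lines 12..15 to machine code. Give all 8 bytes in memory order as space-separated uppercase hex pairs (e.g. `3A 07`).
02 B0 00 66 A0 84 E6 97

12. jsr fields op=0x16:5|imm=2:11 → word b002h → 02 b0
13. mov fields op=0xc:5|rd=6:3|rs=0:3|pad=0:5 → word 6600h → 00 66
14. shl fields op=0x10:5|rd=4:3|rs=5:3|pad=0:5 → word 84a0h → a0 84
15. b fields op=0x12:5|imm=-26:11 → word 97e6h → e6 97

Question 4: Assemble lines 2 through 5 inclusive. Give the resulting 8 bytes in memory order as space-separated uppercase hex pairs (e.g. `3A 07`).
00 31 12 DE 60 CE E7 2B

L2: pop op=0x6:5|rd=1:3|pad=0:8 ⇒ 0x3100 ⇒ little 00 31
L3: andi op=0x1b:5|rd=6:3|imm=18:8 ⇒ 0xde12 ⇒ little 12 de
L4: load op=0x19:5|rd=6:3|rs=3:3|pad=0:5 ⇒ 0xce60 ⇒ little 60 ce
L5: lsli op=0x5:5|rd=3:3|imm=231:8 ⇒ 0x2be7 ⇒ little e7 2b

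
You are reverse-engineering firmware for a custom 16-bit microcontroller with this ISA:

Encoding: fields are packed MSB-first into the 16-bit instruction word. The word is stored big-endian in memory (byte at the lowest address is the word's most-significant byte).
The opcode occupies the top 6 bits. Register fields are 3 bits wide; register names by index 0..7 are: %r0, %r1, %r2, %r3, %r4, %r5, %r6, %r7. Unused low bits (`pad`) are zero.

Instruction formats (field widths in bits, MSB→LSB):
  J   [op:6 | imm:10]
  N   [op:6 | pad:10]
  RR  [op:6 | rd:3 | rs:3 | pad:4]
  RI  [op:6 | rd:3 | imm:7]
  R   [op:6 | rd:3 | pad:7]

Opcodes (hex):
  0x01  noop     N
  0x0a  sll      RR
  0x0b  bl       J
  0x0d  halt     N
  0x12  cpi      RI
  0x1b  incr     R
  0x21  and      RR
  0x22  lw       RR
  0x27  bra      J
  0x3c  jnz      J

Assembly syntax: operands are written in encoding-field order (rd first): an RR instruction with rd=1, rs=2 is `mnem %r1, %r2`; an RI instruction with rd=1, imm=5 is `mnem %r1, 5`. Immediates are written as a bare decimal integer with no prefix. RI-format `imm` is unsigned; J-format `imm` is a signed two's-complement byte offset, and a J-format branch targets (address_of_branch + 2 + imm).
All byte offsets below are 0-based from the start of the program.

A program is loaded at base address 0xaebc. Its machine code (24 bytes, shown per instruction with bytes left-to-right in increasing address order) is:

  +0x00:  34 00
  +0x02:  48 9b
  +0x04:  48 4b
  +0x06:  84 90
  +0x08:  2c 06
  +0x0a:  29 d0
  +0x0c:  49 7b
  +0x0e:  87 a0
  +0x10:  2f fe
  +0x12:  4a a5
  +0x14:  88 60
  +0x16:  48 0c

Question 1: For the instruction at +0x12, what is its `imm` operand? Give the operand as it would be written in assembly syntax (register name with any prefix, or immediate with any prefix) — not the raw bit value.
37

@+12  big-endian(4a a5) = 0x4aa5
  top 6b → 0x12 → cpi [RI]
  rd: (w>>7)&0x7=0x5 → %r5
  imm: (w>>0)&0x7f=0x25 → 37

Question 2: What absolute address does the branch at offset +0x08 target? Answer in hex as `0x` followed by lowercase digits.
0xaecc

[08] 2c 06 → 0x2c06
  opcode bits[15:10]=0xb: bl/J
  imm@[9:0]=0x6 ⇒ 6
  target = base 0xaebc + off 0x08 + 2 + imm 6 = 0xaecc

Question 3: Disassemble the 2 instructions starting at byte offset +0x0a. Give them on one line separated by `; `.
off 0x0a: read 29 d0 as big → 0x29d0
  top 6b → 0xa → sll [RR]
  rd: (w>>7)&0x7=0x3 → %r3
  rs: (w>>4)&0x7=0x5 → %r5
off 0x0c: read 49 7b as big → 0x497b
  top 6b → 0x12 → cpi [RI]
  rd: (w>>7)&0x7=0x2 → %r2
  imm: (w>>0)&0x7f=0x7b → 123

sll %r3, %r5; cpi %r2, 123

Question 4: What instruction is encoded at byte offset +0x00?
off 0x00: read 34 00 as big → 0x3400
  op=0x3400>>10=0xd ⇒ halt (N)

halt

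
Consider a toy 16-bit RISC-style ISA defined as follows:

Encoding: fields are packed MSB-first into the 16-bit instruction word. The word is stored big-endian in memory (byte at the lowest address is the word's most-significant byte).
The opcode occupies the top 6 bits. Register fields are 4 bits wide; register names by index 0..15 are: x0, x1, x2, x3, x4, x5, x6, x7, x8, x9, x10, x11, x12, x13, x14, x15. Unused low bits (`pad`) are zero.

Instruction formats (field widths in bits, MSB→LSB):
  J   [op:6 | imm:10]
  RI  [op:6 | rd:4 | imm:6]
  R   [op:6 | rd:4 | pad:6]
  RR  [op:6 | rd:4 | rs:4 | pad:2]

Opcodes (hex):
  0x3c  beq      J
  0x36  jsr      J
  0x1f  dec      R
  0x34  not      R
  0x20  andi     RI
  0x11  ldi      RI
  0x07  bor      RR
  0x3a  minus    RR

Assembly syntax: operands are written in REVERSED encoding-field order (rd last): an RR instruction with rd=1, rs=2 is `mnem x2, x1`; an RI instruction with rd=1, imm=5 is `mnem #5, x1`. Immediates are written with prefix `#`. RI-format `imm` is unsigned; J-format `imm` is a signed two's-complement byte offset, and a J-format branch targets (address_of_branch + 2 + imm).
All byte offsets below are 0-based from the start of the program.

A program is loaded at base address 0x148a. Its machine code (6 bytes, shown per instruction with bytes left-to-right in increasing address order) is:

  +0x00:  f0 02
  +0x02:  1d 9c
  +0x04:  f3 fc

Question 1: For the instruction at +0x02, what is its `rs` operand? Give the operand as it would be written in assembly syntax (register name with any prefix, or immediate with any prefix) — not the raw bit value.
x7

[02] 1d 9c → 0x1d9c
  top 6b → 0x7 → bor [RR]
  rd@[9:6]=0x6 ⇒ x6
  rs@[5:2]=0x7 ⇒ x7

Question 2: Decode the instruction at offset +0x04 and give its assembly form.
@+04  big-endian(f3 fc) = 0xf3fc
  opcode bits[15:10]=0x3c: beq/J
  imm: (w>>0)&0x3ff=0x3fc (s10→-4) → #-4

beq #-4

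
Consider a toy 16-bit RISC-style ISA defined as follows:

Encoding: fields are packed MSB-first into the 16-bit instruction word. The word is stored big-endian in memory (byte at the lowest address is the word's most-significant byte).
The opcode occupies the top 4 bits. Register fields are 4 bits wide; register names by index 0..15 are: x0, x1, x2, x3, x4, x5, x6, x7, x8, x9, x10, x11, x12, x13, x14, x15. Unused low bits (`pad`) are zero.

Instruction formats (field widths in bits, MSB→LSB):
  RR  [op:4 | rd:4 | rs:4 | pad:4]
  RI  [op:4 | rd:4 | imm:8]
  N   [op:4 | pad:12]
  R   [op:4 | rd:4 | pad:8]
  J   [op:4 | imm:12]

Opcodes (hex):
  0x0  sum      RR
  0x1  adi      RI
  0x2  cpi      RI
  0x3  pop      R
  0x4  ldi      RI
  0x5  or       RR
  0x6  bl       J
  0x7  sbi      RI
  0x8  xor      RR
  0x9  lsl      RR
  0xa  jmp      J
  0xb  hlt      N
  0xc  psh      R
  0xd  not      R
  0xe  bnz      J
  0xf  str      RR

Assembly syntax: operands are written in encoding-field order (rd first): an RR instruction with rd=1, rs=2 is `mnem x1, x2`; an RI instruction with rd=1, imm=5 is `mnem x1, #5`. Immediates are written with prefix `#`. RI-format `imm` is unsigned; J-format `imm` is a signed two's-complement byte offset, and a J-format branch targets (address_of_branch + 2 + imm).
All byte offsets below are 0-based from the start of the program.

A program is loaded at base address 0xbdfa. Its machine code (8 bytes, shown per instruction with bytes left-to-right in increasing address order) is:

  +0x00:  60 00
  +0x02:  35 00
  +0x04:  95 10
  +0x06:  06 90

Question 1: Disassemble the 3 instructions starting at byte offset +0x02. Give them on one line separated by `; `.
@+02  big-endian(35 00) = 0x3500
  op=0x3500>>12=0x3 ⇒ pop (R)
  rd: (w>>8)&0xf=0x5 → x5
@+04  big-endian(95 10) = 0x9510
  op=0x9510>>12=0x9 ⇒ lsl (RR)
  rd: (w>>8)&0xf=0x5 → x5
  rs: (w>>4)&0xf=0x1 → x1
@+06  big-endian(06 90) = 0x0690
  op=0x0690>>12=0x0 ⇒ sum (RR)
  rd: (w>>8)&0xf=0x6 → x6
  rs: (w>>4)&0xf=0x9 → x9

pop x5; lsl x5, x1; sum x6, x9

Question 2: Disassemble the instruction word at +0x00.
+0x00: 60 00 ⇒ word 0x6000 (big)
  top 4b → 0x6 → bl [J]
  imm: (w>>0)&0xfff=0x0 → #0

bl #0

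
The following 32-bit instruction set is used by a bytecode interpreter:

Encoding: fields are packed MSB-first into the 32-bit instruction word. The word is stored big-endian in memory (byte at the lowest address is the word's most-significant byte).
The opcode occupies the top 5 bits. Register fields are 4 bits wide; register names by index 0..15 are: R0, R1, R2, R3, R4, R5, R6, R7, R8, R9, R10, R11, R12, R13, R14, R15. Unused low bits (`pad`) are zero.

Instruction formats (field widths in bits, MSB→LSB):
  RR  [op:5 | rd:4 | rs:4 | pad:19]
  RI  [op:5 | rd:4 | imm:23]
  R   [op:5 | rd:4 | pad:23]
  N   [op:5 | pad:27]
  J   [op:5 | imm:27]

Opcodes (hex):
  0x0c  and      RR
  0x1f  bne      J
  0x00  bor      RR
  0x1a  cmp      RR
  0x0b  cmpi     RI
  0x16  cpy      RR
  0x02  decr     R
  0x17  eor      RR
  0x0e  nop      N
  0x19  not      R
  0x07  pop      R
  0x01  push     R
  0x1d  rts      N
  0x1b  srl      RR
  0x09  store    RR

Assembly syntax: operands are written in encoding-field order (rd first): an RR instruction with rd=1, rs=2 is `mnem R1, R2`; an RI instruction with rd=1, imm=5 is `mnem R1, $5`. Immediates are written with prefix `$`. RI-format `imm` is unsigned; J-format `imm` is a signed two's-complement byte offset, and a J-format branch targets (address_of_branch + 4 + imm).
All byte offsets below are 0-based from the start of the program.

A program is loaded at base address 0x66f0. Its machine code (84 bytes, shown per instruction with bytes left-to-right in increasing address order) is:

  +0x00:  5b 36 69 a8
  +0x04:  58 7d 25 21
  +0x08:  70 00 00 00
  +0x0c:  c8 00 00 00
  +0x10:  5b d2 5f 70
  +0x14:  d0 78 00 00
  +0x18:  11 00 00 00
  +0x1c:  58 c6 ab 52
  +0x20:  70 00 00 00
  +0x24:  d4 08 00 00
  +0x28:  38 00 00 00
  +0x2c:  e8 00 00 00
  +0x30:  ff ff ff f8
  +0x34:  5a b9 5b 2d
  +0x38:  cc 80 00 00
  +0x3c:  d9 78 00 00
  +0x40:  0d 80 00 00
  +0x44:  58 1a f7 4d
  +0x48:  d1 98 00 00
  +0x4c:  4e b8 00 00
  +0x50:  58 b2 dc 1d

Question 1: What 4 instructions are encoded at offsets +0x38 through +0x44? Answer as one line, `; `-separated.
+0x38: cc 80 00 00 ⇒ word 0xcc800000 (big)
  opcode bits[31:27]=0x19: not/R
  rd@[26:23]=0x9 ⇒ R9
+0x3c: d9 78 00 00 ⇒ word 0xd9780000 (big)
  opcode bits[31:27]=0x1b: srl/RR
  rd@[26:23]=0x2 ⇒ R2
  rs@[22:19]=0xf ⇒ R15
+0x40: 0d 80 00 00 ⇒ word 0x0d800000 (big)
  opcode bits[31:27]=0x1: push/R
  rd@[26:23]=0xb ⇒ R11
+0x44: 58 1a f7 4d ⇒ word 0x581af74d (big)
  opcode bits[31:27]=0xb: cmpi/RI
  rd@[26:23]=0x0 ⇒ R0
  imm@[22:0]=0x1af74d ⇒ $1767245

not R9; srl R2, R15; push R11; cmpi R0, $1767245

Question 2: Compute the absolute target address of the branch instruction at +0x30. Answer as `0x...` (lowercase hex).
@+30  big-endian(ff ff ff f8) = 0xfffffff8
  opcode bits[31:27]=0x1f: bne/J
  imm@[26:0]=0x7fffff8 (s27→-8) ⇒ $-8
  target = base 0x66f0 + off 0x30 + 4 + imm -8 = 0x671c

0x671c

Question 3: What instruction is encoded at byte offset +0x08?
+0x08: 70 00 00 00 ⇒ word 0x70000000 (big)
  op=0x70000000>>27=0xe ⇒ nop (N)

nop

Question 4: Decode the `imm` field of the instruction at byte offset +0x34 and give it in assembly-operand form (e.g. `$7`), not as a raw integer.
$3758893

@+34  big-endian(5a b9 5b 2d) = 0x5ab95b2d
  opcode bits[31:27]=0xb: cmpi/RI
  rd: (w>>23)&0xf=0x5 → R5
  imm: (w>>0)&0x7fffff=0x395b2d → $3758893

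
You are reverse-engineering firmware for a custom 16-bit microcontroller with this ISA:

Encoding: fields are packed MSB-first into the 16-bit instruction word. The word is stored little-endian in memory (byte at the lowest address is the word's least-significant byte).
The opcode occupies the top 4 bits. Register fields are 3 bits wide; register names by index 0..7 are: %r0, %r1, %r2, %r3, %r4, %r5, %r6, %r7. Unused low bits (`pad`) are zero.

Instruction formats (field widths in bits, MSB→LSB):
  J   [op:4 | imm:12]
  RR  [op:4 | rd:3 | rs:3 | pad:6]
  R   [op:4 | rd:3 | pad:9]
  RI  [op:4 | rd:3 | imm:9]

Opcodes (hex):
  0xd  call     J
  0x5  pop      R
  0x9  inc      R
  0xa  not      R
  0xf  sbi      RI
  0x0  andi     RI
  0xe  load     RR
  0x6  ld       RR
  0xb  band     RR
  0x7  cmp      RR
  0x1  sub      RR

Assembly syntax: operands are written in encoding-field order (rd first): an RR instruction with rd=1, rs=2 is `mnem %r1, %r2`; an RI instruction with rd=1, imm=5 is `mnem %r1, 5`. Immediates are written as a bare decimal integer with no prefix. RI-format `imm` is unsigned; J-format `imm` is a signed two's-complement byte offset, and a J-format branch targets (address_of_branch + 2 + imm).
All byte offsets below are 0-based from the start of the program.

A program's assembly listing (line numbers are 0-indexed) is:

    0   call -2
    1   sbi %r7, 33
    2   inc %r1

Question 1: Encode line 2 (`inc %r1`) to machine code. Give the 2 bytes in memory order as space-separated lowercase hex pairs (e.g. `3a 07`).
00 92

line 2 (inc): pack op=0x9:4|rd=1:3|pad=0:9 = 0x9200; little→ 00 92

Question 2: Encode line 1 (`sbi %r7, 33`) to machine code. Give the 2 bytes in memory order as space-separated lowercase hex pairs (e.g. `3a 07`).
21 fe

1. sbi fields op=0xf:4|rd=7:3|imm=33:9 → word fe21h → 21 fe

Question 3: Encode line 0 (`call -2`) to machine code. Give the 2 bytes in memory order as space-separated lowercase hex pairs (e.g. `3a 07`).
L0: call op=0xd:4|imm=-2:12 ⇒ 0xdffe ⇒ little fe df

fe df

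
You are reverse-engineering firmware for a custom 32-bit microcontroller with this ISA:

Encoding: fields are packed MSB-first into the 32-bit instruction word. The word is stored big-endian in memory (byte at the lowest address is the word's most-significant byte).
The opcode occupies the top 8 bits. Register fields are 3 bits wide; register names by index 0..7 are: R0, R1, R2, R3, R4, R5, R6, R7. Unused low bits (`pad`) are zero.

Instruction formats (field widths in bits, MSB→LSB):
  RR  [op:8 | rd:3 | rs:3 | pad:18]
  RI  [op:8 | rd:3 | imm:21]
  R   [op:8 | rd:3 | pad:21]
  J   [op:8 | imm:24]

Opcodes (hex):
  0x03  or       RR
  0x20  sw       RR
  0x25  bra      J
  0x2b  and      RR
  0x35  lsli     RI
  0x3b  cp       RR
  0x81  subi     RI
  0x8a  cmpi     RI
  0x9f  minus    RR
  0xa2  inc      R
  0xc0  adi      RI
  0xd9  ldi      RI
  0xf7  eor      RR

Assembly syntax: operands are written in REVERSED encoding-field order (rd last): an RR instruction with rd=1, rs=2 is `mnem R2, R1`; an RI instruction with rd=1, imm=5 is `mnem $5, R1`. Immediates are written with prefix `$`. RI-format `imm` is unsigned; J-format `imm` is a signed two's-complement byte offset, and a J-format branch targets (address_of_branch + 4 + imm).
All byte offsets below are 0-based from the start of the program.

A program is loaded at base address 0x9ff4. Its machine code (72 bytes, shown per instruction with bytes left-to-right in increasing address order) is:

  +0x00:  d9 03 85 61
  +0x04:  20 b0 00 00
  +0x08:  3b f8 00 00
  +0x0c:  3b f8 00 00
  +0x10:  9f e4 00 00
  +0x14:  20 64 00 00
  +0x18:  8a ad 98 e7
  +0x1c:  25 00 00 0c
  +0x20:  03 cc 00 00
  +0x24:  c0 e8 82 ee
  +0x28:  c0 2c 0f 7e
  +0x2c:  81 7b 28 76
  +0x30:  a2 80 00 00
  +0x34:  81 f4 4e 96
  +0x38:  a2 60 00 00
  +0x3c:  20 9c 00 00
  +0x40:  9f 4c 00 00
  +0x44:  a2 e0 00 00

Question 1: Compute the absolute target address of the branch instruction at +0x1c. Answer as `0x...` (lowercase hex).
+0x1c: 25 00 00 0c ⇒ word 0x2500000c (big)
  op=0x2500000c>>24=0x25 ⇒ bra (J)
  imm@[23:0]=0xc ⇒ $12
  target = base 0x9ff4 + off 0x1c + 4 + imm 12 = 0xa020

0xa020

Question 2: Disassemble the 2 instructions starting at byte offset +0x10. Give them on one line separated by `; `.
minus R1, R7; sw R1, R3

+0x10: 9f e4 00 00 ⇒ word 0x9fe40000 (big)
  top 8b → 0x9f → minus [RR]
  rd@[23:21]=0x7 ⇒ R7
  rs@[20:18]=0x1 ⇒ R1
+0x14: 20 64 00 00 ⇒ word 0x20640000 (big)
  top 8b → 0x20 → sw [RR]
  rd@[23:21]=0x3 ⇒ R3
  rs@[20:18]=0x1 ⇒ R1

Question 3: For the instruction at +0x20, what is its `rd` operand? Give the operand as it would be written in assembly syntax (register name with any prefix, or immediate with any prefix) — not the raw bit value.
R6

+0x20: 03 cc 00 00 ⇒ word 0x03cc0000 (big)
  op=0x03cc0000>>24=0x3 ⇒ or (RR)
  [23:21] rd=6 = R6
  [20:18] rs=3 = R3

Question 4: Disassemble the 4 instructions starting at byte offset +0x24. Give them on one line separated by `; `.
adi $557806, R7; adi $790398, R1; subi $1779830, R3; inc R4

[24] c0 e8 82 ee → 0xc0e882ee
  top 8b → 0xc0 → adi [RI]
  rd@[23:21]=0x7 ⇒ R7
  imm@[20:0]=0x882ee ⇒ $557806
[28] c0 2c 0f 7e → 0xc02c0f7e
  top 8b → 0xc0 → adi [RI]
  rd@[23:21]=0x1 ⇒ R1
  imm@[20:0]=0xc0f7e ⇒ $790398
[2c] 81 7b 28 76 → 0x817b2876
  top 8b → 0x81 → subi [RI]
  rd@[23:21]=0x3 ⇒ R3
  imm@[20:0]=0x1b2876 ⇒ $1779830
[30] a2 80 00 00 → 0xa2800000
  top 8b → 0xa2 → inc [R]
  rd@[23:21]=0x4 ⇒ R4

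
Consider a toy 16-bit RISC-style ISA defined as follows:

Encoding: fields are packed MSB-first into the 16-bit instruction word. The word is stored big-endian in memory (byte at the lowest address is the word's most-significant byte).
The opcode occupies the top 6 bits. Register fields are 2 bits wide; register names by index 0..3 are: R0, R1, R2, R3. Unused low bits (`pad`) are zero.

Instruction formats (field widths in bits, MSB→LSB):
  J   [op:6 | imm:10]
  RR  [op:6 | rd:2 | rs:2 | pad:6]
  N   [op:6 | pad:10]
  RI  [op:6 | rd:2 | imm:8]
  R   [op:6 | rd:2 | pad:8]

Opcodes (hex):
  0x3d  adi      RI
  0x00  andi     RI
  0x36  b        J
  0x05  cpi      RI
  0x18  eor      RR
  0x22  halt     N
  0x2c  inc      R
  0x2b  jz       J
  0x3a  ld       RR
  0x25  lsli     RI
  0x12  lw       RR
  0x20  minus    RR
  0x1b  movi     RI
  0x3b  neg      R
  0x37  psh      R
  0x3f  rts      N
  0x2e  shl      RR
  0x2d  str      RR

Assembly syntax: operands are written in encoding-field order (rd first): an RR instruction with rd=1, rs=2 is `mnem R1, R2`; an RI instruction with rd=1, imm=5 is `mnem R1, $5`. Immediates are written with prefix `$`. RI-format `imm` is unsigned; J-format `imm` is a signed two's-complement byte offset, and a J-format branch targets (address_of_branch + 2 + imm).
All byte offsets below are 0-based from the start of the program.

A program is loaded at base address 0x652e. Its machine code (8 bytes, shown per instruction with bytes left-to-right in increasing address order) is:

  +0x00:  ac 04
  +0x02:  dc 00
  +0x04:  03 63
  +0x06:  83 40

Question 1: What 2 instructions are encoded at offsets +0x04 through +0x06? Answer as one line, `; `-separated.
off 0x04: read 03 63 as big → 0x0363
  op=0x0363>>10=0x0 ⇒ andi (RI)
  rd: (w>>8)&0x3=0x3 → R3
  imm: (w>>0)&0xff=0x63 → $99
off 0x06: read 83 40 as big → 0x8340
  op=0x8340>>10=0x20 ⇒ minus (RR)
  rd: (w>>8)&0x3=0x3 → R3
  rs: (w>>6)&0x3=0x1 → R1

andi R3, $99; minus R3, R1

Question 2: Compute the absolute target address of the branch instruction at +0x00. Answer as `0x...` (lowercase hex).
off 0x00: read ac 04 as big → 0xac04
  op=0xac04>>10=0x2b ⇒ jz (J)
  imm: (w>>0)&0x3ff=0x4 → $4
  target = base 0x652e + off 0x00 + 2 + imm 4 = 0x6534

0x6534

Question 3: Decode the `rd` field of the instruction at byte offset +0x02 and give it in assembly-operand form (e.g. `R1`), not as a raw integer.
[02] dc 00 → 0xdc00
  top 6b → 0x37 → psh [R]
  [9:8] rd=0 = R0

R0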